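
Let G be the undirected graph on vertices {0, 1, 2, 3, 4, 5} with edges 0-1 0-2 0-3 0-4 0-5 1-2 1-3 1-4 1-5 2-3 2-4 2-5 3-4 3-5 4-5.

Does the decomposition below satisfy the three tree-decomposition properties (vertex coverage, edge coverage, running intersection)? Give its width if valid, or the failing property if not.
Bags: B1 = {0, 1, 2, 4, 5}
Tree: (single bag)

A tree decomposition must satisfy three properties: every vertex lies in some bag; for every edge, both endpoints lie together in some bag; and for every vertex, the bags containing it form a connected subtree. Here vertex 3 appears in no bag, so the decomposition is invalid.

No — vertex 3 appears in no bag.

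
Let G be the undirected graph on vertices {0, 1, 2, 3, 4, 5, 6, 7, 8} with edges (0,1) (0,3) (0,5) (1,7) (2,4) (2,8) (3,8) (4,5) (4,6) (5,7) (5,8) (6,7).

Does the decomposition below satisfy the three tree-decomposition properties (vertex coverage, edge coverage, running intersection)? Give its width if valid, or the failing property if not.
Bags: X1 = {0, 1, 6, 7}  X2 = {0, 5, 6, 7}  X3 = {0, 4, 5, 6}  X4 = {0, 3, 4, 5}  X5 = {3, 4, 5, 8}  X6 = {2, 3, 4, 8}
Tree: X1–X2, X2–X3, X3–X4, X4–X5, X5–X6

Yes; width 3.

Checking the three conditions: (i) the bags cover all of {0, 1, 2, 3, 4, 5, 6, 7, 8}; (ii) for each edge, some bag contains both endpoints; (iii) the bags containing any fixed vertex form a subtree. All hold, so the decomposition is valid with width 4 − 1 = 3.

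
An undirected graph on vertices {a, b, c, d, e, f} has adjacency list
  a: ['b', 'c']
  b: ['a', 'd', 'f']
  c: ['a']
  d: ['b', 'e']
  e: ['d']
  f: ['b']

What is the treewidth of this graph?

1

A width-1 tree decomposition is:
Bags: B1 = {a, b}  B2 = {b, f}  B3 = {b, d}  B4 = {a, c}  B5 = {d, e}
Tree: B1–B2, B1–B3, B1–B4, B3–B5
Every bag has size at most 2, so the width is 2 − 1 = 1 and tw(G) ≤ 1. G has an edge, so its treewidth is at least 1. Hence tw(G) = 1 exactly.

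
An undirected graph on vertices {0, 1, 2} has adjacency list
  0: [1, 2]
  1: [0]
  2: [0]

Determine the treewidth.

1

A width-1 tree decomposition is:
Bags: B1 = {0, 1}  B2 = {0, 2}
Tree: B1–B2
The largest bag has 2 vertices, giving width 1; this decomposition certifies tw(G) ≤ 1. G has an edge, so its treewidth is at least 1. The upper and lower bounds meet at 1, so that is the treewidth.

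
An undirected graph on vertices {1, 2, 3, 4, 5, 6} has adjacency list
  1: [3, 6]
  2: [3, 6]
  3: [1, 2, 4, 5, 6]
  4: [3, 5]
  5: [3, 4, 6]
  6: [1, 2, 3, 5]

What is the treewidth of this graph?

A width-2 tree decomposition is:
Bags: B1 = {3, 5, 6}  B2 = {2, 3, 6}  B3 = {3, 4, 5}  B4 = {1, 3, 6}
Tree: B1–B2, B1–B3, B2–B4
Every bag has size at most 3, so the width is 3 − 1 = 2 and tw(G) ≤ 2. For the lower bound, the 3 vertices {3, 4, 5} are pairwise adjacent, and any tree decomposition puts a clique entirely inside one bag — forcing width ≥ 2. The upper and lower bounds meet at 2, so that is the treewidth.

2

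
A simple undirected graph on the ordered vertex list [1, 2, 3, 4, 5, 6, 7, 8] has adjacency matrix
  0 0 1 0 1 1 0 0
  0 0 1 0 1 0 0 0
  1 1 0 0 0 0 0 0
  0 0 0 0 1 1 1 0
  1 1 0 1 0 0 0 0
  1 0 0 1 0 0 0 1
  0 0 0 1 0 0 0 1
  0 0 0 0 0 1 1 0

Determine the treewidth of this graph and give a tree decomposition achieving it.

Treewidth 2.
One optimal decomposition is:
Bags: B1 = {6, 7, 8}  B2 = {4, 6, 7}  B3 = {1, 4, 6}  B4 = {1, 4, 5}  B5 = {1, 3, 5}  B6 = {2, 3, 5}
Tree: B1–B2, B2–B3, B3–B4, B4–B5, B5–B6

The largest bag has 3 vertices, giving width 2; this decomposition certifies tw(G) ≤ 2. The edges 8–7–4–6–8 form a cycle, so G is not a tree and its treewidth is at least 2. Hence tw(G) = 2 exactly.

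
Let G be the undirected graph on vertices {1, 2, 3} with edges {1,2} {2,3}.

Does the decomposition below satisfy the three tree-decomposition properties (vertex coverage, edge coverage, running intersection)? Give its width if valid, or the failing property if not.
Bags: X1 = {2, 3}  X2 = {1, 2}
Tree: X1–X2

Yes; width 1.

Every vertex of G appears in some bag (union = {1, 2, 3}); every edge is covered by a bag; and for each vertex v the set of bags containing v is connected in the bag tree. The decomposition is therefore valid. The largest bag has 2 vertices, so the width is 1.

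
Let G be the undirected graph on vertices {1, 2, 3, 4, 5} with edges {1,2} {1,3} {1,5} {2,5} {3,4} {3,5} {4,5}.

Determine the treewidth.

A width-2 tree decomposition is:
Bags: B1 = {1, 3, 5}  B2 = {3, 4, 5}  B3 = {1, 2, 5}
Tree: B1–B2, B1–B3
Every bag has size at most 3, so the width is 3 − 1 = 2 and tw(G) ≤ 2. On the other hand G contains the 3-clique {1, 2, 5}. A clique must lie in a single bag of any decomposition, so no decomposition can have width below 2. Hence tw(G) = 2 exactly.

2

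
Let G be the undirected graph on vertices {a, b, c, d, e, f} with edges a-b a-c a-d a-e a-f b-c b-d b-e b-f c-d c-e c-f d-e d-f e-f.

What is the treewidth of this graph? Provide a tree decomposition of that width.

A single bag containing all 6 vertices is trivially a valid decomposition of width 5. On the other hand G contains the 6-clique {a, b, c, d, e, f}. A clique must lie in a single bag of any decomposition, so no decomposition can have width below 5. The upper and lower bounds meet at 5, so that is the treewidth.

Treewidth 5.
Bags: B1 = {a, b, c, d, e, f}
Tree: (single bag)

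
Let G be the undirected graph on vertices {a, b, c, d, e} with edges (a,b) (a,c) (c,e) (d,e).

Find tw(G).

1

A width-1 tree decomposition is:
Bags: B1 = {a, b}  B2 = {a, c}  B3 = {c, e}  B4 = {d, e}
Tree: B1–B2, B2–B3, B3–B4
Each bag holds 2 vertices, so the decomposition has width 1, which upper-bounds the treewidth. Since G has at least one edge (e.g. b–a), it is not an edgeless graph, so tw(G) ≥ 1. Combining the bounds, tw(G) = 1.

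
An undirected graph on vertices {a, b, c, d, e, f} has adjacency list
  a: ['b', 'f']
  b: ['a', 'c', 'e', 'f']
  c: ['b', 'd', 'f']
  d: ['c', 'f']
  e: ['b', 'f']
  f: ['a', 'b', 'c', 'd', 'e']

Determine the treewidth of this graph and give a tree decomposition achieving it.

Treewidth 2.
One optimal decomposition is:
Bags: B1 = {b, c, f}  B2 = {a, b, f}  B3 = {b, e, f}  B4 = {c, d, f}
Tree: B1–B2, B1–B3, B1–B4

The largest bag has 3 vertices, giving width 2; this decomposition certifies tw(G) ≤ 2. Conversely, {c, d, f} is a clique of size 3, and the vertices of any clique must share a bag in every tree decomposition; so some bag has ≥ 3 vertices and tw(G) ≥ 2. The upper and lower bounds meet at 2, so that is the treewidth.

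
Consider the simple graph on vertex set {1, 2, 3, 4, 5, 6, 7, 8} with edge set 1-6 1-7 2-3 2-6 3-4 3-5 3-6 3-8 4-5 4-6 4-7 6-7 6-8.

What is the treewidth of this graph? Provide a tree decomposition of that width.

Treewidth 2.
Bags: B1 = {3, 4, 6}  B2 = {2, 3, 6}  B3 = {4, 6, 7}  B4 = {3, 6, 8}  B5 = {1, 6, 7}  B6 = {3, 4, 5}
Tree: B1–B2, B1–B3, B1–B4, B3–B5, B1–B6

Each bag holds 3 vertices, so the decomposition has width 2, which upper-bounds the treewidth. On the other hand G contains the 3-clique {3, 4, 5}. A clique must lie in a single bag of any decomposition, so no decomposition can have width below 2. Therefore the treewidth is 2.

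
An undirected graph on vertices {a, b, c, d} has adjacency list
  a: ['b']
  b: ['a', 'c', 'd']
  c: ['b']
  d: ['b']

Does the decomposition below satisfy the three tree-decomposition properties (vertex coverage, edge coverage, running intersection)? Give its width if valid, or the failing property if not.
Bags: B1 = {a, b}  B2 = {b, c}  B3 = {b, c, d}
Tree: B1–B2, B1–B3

No — bags containing vertex c are not connected in the tree.

A tree decomposition must satisfy three properties: every vertex lies in some bag; for every edge, both endpoints lie together in some bag; and for every vertex, the bags containing it form a connected subtree. Here bags containing vertex c are not connected in the tree, so the decomposition is invalid.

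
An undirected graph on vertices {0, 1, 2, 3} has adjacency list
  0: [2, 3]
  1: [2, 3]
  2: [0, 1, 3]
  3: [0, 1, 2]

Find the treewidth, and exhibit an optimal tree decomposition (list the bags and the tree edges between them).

The largest bag has 3 vertices, giving width 2; this decomposition certifies tw(G) ≤ 2. On the other hand G contains the 3-clique {0, 2, 3}. A clique must lie in a single bag of any decomposition, so no decomposition can have width below 2. Combining the bounds, tw(G) = 2.

Treewidth 2.
Bags: B1 = {1, 2, 3}  B2 = {0, 2, 3}
Tree: B1–B2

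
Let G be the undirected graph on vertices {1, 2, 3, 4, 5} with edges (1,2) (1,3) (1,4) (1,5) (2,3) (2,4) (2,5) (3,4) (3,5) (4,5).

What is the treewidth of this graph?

A width-4 tree decomposition is:
Bags: B1 = {1, 2, 3, 4, 5}
Tree: (single bag)
With just one bag of size 5, the width is 5 − 1 = 4, so tw(G) ≤ 4. On the other hand G contains the 5-clique {1, 2, 3, 4, 5}. A clique must lie in a single bag of any decomposition, so no decomposition can have width below 4. Combining the bounds, tw(G) = 4.

4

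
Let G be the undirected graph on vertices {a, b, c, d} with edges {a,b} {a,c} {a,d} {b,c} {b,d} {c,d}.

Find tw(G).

3

A width-3 tree decomposition is:
Bags: B1 = {a, b, c, d}
Tree: (single bag)
With just one bag of size 4, the width is 4 − 1 = 3, so tw(G) ≤ 3. Conversely, {a, b, c, d} is a clique of size 4, and the vertices of any clique must share a bag in every tree decomposition; so some bag has ≥ 4 vertices and tw(G) ≥ 3. Therefore the treewidth is 3.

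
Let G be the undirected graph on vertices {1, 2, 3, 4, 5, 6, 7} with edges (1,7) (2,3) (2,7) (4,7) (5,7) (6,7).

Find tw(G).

A width-1 tree decomposition is:
Bags: B1 = {6, 7}  B2 = {4, 7}  B3 = {1, 7}  B4 = {5, 7}  B5 = {2, 7}  B6 = {2, 3}
Tree: B1–B2, B1–B3, B1–B4, B3–B5, B5–B6
Each bag holds 2 vertices, so the decomposition has width 1, which upper-bounds the treewidth. G has an edge, so its treewidth is at least 1. The upper and lower bounds meet at 1, so that is the treewidth.

1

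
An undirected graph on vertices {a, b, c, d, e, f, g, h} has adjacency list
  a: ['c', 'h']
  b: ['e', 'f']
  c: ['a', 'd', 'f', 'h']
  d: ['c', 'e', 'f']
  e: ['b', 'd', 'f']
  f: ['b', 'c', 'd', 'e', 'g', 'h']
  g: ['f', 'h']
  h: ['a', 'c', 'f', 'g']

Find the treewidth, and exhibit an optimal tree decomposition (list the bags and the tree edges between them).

The largest bag has 3 vertices, giving width 2; this decomposition certifies tw(G) ≤ 2. Conversely, {a, c, h} is a clique of size 3, and the vertices of any clique must share a bag in every tree decomposition; so some bag has ≥ 3 vertices and tw(G) ≥ 2. Combining the bounds, tw(G) = 2.

Treewidth 2.
One such decomposition:
Bags: B1 = {c, f, h}  B2 = {a, c, h}  B3 = {c, d, f}  B4 = {d, e, f}  B5 = {b, e, f}  B6 = {f, g, h}
Tree: B1–B2, B1–B3, B3–B4, B4–B5, B1–B6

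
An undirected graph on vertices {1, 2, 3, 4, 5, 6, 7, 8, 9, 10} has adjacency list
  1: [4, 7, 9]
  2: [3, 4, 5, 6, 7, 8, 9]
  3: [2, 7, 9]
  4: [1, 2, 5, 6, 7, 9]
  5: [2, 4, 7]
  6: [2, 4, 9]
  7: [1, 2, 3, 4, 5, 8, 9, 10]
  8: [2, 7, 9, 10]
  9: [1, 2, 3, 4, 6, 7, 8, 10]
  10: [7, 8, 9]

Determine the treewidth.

3

A width-3 tree decomposition is:
Bags: B1 = {2, 4, 6, 9}  B2 = {2, 4, 7, 9}  B3 = {2, 3, 7, 9}  B4 = {2, 7, 8, 9}  B5 = {1, 4, 7, 9}  B6 = {2, 4, 5, 7}  B7 = {7, 8, 9, 10}
Tree: B1–B2, B2–B3, B3–B4, B2–B5, B2–B6, B4–B7
Every bag has size at most 4, so the width is 4 − 1 = 3 and tw(G) ≤ 3. On the other hand G contains the 4-clique {2, 4, 6, 9}. A clique must lie in a single bag of any decomposition, so no decomposition can have width below 3. Combining the bounds, tw(G) = 3.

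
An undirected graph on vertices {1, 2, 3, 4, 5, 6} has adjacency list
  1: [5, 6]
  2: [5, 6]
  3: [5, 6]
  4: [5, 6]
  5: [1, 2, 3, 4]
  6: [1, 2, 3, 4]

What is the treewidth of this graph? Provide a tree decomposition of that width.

Treewidth 2.
One such decomposition:
Bags: B1 = {4, 5, 6}  B2 = {1, 5, 6}  B3 = {2, 5, 6}  B4 = {3, 5, 6}
Tree: B1–B2, B2–B3, B3–B4

The largest bag has 3 vertices, giving width 2; this decomposition certifies tw(G) ≤ 2. The edges 4–5–1–6–4 form a cycle, so G is not a tree and its treewidth is at least 2. Therefore the treewidth is 2.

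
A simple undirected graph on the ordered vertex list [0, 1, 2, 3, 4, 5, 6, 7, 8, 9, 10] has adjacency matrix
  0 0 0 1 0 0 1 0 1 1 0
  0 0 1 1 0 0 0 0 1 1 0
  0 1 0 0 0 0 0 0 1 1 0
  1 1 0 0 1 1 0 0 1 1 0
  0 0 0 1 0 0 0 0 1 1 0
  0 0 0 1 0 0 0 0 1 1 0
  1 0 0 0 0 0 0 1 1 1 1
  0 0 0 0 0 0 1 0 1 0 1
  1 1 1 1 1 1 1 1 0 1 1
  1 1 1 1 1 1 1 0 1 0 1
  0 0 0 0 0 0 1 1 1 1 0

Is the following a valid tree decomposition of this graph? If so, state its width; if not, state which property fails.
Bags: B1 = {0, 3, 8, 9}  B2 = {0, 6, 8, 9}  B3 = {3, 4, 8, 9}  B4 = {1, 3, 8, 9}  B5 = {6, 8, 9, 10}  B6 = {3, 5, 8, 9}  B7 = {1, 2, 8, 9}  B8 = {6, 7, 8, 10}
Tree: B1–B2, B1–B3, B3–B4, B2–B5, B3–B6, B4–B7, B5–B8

Every vertex of G appears in some bag (union = {0, 1, 2, 3, 4, 5, 6, 7, 8, 9, 10}); every edge is covered by a bag; and for each vertex v the set of bags containing v is connected in the bag tree. The decomposition is therefore valid. The largest bag has 4 vertices, so the width is 3.

Yes; width 3.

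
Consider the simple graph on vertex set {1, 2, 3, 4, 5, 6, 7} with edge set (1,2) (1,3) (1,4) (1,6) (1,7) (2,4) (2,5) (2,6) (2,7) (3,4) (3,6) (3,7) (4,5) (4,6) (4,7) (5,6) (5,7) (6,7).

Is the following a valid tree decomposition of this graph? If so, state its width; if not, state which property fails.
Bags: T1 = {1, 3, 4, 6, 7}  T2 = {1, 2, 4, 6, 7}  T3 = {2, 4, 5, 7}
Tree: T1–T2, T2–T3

A tree decomposition must satisfy three properties: every vertex lies in some bag; for every edge, both endpoints lie together in some bag; and for every vertex, the bags containing it form a connected subtree. Here edge (6,5) lies in no bag, so the decomposition is invalid.

No — edge (6,5) lies in no bag.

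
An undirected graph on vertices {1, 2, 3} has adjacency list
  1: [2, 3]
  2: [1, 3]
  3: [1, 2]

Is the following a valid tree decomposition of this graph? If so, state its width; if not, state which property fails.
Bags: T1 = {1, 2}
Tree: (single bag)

A tree decomposition must satisfy three properties: every vertex lies in some bag; for every edge, both endpoints lie together in some bag; and for every vertex, the bags containing it form a connected subtree. Here vertex 3 appears in no bag, so the decomposition is invalid.

No — vertex 3 appears in no bag.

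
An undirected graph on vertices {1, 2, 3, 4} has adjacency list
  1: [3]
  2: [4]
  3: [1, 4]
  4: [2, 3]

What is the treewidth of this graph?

A width-1 tree decomposition is:
Bags: B1 = {1, 3}  B2 = {3, 4}  B3 = {2, 4}
Tree: B1–B2, B2–B3
Each bag holds 2 vertices, so the decomposition has width 1, which upper-bounds the treewidth. G has an edge, so its treewidth is at least 1. The upper and lower bounds meet at 1, so that is the treewidth.

1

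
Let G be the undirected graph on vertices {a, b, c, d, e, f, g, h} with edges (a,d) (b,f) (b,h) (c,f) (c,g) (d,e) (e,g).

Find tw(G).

1

A width-1 tree decomposition is:
Bags: B1 = {b, h}  B2 = {b, f}  B3 = {c, f}  B4 = {c, g}  B5 = {e, g}  B6 = {d, e}  B7 = {a, d}
Tree: B1–B2, B2–B3, B3–B4, B4–B5, B5–B6, B6–B7
The largest bag has 2 vertices, giving width 1; this decomposition certifies tw(G) ≤ 1. Since G has at least one edge (e.g. h–b), it is not an edgeless graph, so tw(G) ≥ 1. The upper and lower bounds meet at 1, so that is the treewidth.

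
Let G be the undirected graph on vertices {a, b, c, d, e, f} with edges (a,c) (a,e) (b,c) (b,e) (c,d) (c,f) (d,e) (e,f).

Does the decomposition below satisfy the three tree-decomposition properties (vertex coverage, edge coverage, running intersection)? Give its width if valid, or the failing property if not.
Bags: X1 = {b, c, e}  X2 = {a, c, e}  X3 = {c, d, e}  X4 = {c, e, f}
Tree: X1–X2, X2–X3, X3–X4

Every vertex of G appears in some bag (union = {a, b, c, d, e, f}); every edge is covered by a bag; and for each vertex v the set of bags containing v is connected in the bag tree. The decomposition is therefore valid. The largest bag has 3 vertices, so the width is 2.

Yes; width 2.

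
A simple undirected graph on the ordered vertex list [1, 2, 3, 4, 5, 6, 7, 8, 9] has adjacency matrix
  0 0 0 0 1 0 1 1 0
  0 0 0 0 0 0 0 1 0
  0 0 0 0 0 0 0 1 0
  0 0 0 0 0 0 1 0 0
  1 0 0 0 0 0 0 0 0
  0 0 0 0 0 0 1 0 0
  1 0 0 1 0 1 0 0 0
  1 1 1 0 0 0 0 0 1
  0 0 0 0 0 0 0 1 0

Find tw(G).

A width-1 tree decomposition is:
Bags: B1 = {8, 9}  B2 = {1, 8}  B3 = {2, 8}  B4 = {1, 7}  B5 = {3, 8}  B6 = {1, 5}  B7 = {6, 7}  B8 = {4, 7}
Tree: B1–B2, B2–B3, B2–B4, B1–B5, B2–B6, B4–B7, B4–B8
The largest bag has 2 vertices, giving width 1; this decomposition certifies tw(G) ≤ 1. G has an edge, so its treewidth is at least 1. Therefore the treewidth is 1.

1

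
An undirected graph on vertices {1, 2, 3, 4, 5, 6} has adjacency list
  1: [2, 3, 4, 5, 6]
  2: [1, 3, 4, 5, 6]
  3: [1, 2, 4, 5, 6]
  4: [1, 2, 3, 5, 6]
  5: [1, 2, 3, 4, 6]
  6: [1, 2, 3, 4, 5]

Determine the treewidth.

5

A width-5 tree decomposition is:
Bags: B1 = {1, 2, 3, 4, 5, 6}
Tree: (single bag)
With just one bag of size 6, the width is 6 − 1 = 5, so tw(G) ≤ 5. For the lower bound, the 6 vertices {1, 2, 3, 4, 5, 6} are pairwise adjacent, and any tree decomposition puts a clique entirely inside one bag — forcing width ≥ 5. Combining the bounds, tw(G) = 5.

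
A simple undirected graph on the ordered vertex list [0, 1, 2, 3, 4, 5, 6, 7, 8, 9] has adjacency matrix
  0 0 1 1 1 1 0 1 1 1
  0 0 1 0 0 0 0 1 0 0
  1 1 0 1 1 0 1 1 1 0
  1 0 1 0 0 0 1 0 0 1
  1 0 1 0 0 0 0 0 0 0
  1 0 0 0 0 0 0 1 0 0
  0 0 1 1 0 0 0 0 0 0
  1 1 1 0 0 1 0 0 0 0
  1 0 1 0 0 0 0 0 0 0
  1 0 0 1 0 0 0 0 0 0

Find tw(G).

A width-2 tree decomposition is:
Bags: B1 = {0, 2, 7}  B2 = {0, 2, 3}  B3 = {0, 2, 4}  B4 = {2, 3, 6}  B5 = {1, 2, 7}  B6 = {0, 5, 7}  B7 = {0, 2, 8}  B8 = {0, 3, 9}
Tree: B1–B2, B1–B3, B2–B4, B1–B5, B1–B6, B1–B7, B2–B8
The largest bag has 3 vertices, giving width 2; this decomposition certifies tw(G) ≤ 2. On the other hand G contains the 3-clique {0, 3, 9}. A clique must lie in a single bag of any decomposition, so no decomposition can have width below 2. Therefore the treewidth is 2.

2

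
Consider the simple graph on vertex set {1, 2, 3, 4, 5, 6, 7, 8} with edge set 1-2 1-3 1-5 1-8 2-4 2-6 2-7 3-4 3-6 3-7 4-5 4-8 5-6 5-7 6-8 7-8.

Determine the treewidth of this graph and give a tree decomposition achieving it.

Every bag has size at most 5, so the width is 5 − 1 = 4 and tw(G) ≤ 4. For the lower bound: the 5 vertex sets {4,5}, {6,8}, {2,7}, {1}, {3} are disjoint, each induces a connected subgraph, and every pair is joined by at least one edge of G. Contracting each set to a single vertex therefore yields K_{5} as a minor, and since treewidth is minor-monotone, tw(G) ≥ tw(K_{5}) = 4. Combining the bounds, tw(G) = 4.

Treewidth 4.
One such decomposition:
Bags: B1 = {1, 4, 5, 6, 7}  B2 = {1, 4, 6, 7, 8}  B3 = {1, 2, 4, 6, 7}  B4 = {1, 3, 4, 6, 7}
Tree: B1–B2, B2–B3, B3–B4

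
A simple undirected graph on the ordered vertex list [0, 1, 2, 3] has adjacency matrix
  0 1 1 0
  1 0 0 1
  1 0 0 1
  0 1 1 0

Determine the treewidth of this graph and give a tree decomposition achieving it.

Treewidth 2.
One such decomposition:
Bags: B1 = {0, 2, 3}  B2 = {0, 1, 3}
Tree: B1–B2

The largest bag has 3 vertices, giving width 2; this decomposition certifies tw(G) ≤ 2. Since 3–2–0–1–3 is a cycle in G, G is not acyclic. Forests are exactly the graphs of treewidth ≤ 1, so tw(G) ≥ 2. Therefore the treewidth is 2.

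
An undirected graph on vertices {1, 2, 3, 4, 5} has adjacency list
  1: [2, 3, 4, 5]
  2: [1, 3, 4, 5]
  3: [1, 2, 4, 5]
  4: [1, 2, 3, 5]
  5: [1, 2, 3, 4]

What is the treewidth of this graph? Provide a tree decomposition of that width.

A single bag containing all 5 vertices is trivially a valid decomposition of width 4. On the other hand G contains the 5-clique {1, 2, 3, 4, 5}. A clique must lie in a single bag of any decomposition, so no decomposition can have width below 4. The upper and lower bounds meet at 4, so that is the treewidth.

Treewidth 4.
Bags: B1 = {1, 2, 3, 4, 5}
Tree: (single bag)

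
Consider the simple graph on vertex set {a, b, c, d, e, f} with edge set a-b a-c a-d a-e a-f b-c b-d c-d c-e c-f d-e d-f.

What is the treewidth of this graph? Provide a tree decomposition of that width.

Treewidth 3.
One optimal decomposition is:
Bags: B1 = {a, c, d, f}  B2 = {a, c, d, e}  B3 = {a, b, c, d}
Tree: B1–B2, B1–B3

Every bag has size at most 4, so the width is 4 − 1 = 3 and tw(G) ≤ 3. Conversely, {a, c, d, e} is a clique of size 4, and the vertices of any clique must share a bag in every tree decomposition; so some bag has ≥ 4 vertices and tw(G) ≥ 3. Therefore the treewidth is 3.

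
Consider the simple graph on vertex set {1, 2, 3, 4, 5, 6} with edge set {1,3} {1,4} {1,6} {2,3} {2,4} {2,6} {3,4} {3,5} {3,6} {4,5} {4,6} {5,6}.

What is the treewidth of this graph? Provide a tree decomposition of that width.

Treewidth 3.
Bags: B1 = {3, 4, 5, 6}  B2 = {1, 3, 4, 6}  B3 = {2, 3, 4, 6}
Tree: B1–B2, B2–B3

Each bag holds 4 vertices, so the decomposition has width 3, which upper-bounds the treewidth. For the lower bound, the 4 vertices {1, 3, 4, 6} are pairwise adjacent, and any tree decomposition puts a clique entirely inside one bag — forcing width ≥ 3. Hence tw(G) = 3 exactly.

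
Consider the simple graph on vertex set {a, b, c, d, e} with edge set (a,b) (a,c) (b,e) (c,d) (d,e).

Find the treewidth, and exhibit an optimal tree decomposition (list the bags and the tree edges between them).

The largest bag has 3 vertices, giving width 2; this decomposition certifies tw(G) ≤ 2. Since b–a–c–d–e–b is a cycle in G, G is not acyclic. Forests are exactly the graphs of treewidth ≤ 1, so tw(G) ≥ 2. Hence tw(G) = 2 exactly.

Treewidth 2.
One optimal decomposition is:
Bags: B1 = {a, b, c}  B2 = {b, c, d}  B3 = {b, d, e}
Tree: B1–B2, B2–B3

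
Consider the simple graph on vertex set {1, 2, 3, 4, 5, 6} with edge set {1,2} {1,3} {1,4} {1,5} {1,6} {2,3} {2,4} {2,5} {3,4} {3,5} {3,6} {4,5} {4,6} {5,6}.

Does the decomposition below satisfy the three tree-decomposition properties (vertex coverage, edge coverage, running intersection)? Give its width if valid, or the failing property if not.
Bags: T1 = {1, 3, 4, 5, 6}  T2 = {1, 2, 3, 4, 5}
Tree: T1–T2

Yes; width 4.

Vertex coverage: the bags together contain {1, 2, 3, 4, 5, 6}, the full vertex set. Edge coverage: each edge of G has both endpoints in at least one bag. Running intersection: for every vertex, the bags containing it form a connected subtree. All three properties hold, so this is a valid tree decomposition of width max|bag| − 1 = 4, and hence tw(G) ≤ 4.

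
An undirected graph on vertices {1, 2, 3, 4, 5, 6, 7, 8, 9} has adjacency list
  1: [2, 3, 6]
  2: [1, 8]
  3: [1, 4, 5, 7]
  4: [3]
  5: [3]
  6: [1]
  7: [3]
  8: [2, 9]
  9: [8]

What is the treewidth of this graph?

A width-1 tree decomposition is:
Bags: B1 = {1, 2}  B2 = {2, 8}  B3 = {1, 6}  B4 = {1, 3}  B5 = {3, 7}  B6 = {8, 9}  B7 = {3, 4}  B8 = {3, 5}
Tree: B1–B2, B1–B3, B1–B4, B4–B5, B2–B6, B5–B7, B7–B8
Each bag holds 2 vertices, so the decomposition has width 1, which upper-bounds the treewidth. Since G has at least one edge (e.g. 1–2), it is not an edgeless graph, so tw(G) ≥ 1. Hence tw(G) = 1 exactly.

1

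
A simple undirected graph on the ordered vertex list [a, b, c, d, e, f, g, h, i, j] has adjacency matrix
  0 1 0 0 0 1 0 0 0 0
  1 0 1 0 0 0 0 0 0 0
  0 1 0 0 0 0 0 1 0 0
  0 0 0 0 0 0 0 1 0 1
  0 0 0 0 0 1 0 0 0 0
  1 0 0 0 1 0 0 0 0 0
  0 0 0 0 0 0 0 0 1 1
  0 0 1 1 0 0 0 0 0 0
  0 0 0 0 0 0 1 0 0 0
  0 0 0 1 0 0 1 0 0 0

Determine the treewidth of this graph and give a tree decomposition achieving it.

Every bag has size at most 2, so the width is 2 − 1 = 1 and tw(G) ≤ 1. Any graph with an edge has treewidth ≥ 1, and G has the edge e–f. Hence tw(G) = 1 exactly.

Treewidth 1.
One such decomposition:
Bags: B1 = {e, f}  B2 = {a, f}  B3 = {a, b}  B4 = {b, c}  B5 = {c, h}  B6 = {d, h}  B7 = {d, j}  B8 = {g, j}  B9 = {g, i}
Tree: B1–B2, B2–B3, B3–B4, B4–B5, B5–B6, B6–B7, B7–B8, B8–B9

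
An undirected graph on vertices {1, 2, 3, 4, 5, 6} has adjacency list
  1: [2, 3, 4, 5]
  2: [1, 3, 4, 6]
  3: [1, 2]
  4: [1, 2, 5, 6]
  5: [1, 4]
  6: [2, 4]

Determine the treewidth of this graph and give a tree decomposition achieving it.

Treewidth 2.
One such decomposition:
Bags: B1 = {1, 2, 4}  B2 = {1, 2, 3}  B3 = {1, 4, 5}  B4 = {2, 4, 6}
Tree: B1–B2, B1–B3, B1–B4

Every bag has size at most 3, so the width is 3 − 1 = 2 and tw(G) ≤ 2. Conversely, {1, 2, 3} is a clique of size 3, and the vertices of any clique must share a bag in every tree decomposition; so some bag has ≥ 3 vertices and tw(G) ≥ 2. Hence tw(G) = 2 exactly.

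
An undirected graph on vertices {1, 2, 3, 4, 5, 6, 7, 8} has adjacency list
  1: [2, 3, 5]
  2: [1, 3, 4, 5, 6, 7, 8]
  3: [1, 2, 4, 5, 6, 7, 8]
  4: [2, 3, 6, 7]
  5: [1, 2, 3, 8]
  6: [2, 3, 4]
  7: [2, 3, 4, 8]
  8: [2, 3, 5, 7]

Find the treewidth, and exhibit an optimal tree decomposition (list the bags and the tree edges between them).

Each bag holds 4 vertices, so the decomposition has width 3, which upper-bounds the treewidth. On the other hand G contains the 4-clique {2, 3, 5, 8}. A clique must lie in a single bag of any decomposition, so no decomposition can have width below 3. The upper and lower bounds meet at 3, so that is the treewidth.

Treewidth 3.
Bags: B1 = {2, 3, 4, 7}  B2 = {2, 3, 7, 8}  B3 = {2, 3, 5, 8}  B4 = {2, 3, 4, 6}  B5 = {1, 2, 3, 5}
Tree: B1–B2, B2–B3, B1–B4, B3–B5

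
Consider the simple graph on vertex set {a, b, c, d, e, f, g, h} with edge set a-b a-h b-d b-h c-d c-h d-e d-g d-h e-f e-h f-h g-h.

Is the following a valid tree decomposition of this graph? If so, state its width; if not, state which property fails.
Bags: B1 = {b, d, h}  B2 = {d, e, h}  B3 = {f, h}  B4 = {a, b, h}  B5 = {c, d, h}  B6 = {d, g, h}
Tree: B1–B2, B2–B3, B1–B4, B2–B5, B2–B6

No — edge (e,f) lies in no bag.

A tree decomposition must satisfy three properties: every vertex lies in some bag; for every edge, both endpoints lie together in some bag; and for every vertex, the bags containing it form a connected subtree. Here edge (e,f) lies in no bag, so the decomposition is invalid.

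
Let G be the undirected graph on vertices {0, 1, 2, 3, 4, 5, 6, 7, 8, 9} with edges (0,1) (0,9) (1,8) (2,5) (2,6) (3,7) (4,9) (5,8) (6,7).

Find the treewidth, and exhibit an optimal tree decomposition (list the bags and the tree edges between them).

The largest bag has 2 vertices, giving width 1; this decomposition certifies tw(G) ≤ 1. Since G has at least one edge (e.g. 3–7), it is not an edgeless graph, so tw(G) ≥ 1. Therefore the treewidth is 1.

Treewidth 1.
One optimal decomposition is:
Bags: B1 = {3, 7}  B2 = {6, 7}  B3 = {2, 6}  B4 = {2, 5}  B5 = {5, 8}  B6 = {1, 8}  B7 = {0, 1}  B8 = {0, 9}  B9 = {4, 9}
Tree: B1–B2, B2–B3, B3–B4, B4–B5, B5–B6, B6–B7, B7–B8, B8–B9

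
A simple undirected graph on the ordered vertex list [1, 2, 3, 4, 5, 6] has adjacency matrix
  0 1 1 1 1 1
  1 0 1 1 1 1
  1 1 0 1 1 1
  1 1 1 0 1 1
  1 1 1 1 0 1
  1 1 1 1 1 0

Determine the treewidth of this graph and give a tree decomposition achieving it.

Treewidth 5.
One optimal decomposition is:
Bags: B1 = {1, 2, 3, 4, 5, 6}
Tree: (single bag)

With just one bag of size 6, the width is 6 − 1 = 5, so tw(G) ≤ 5. Conversely, {1, 2, 3, 4, 5, 6} is a clique of size 6, and the vertices of any clique must share a bag in every tree decomposition; so some bag has ≥ 6 vertices and tw(G) ≥ 5. The upper and lower bounds meet at 5, so that is the treewidth.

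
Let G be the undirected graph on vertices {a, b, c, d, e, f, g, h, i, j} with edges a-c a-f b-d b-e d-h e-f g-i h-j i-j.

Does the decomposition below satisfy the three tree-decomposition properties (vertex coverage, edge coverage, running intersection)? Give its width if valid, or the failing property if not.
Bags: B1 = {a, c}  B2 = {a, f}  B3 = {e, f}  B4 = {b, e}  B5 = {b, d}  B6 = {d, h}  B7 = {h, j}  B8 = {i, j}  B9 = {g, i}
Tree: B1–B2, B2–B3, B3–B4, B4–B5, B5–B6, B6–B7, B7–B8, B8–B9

Vertex coverage: the bags together contain {a, b, c, d, e, f, g, h, i, j}, the full vertex set. Edge coverage: each edge of G has both endpoints in at least one bag. Running intersection: for every vertex, the bags containing it form a connected subtree. All three properties hold, so this is a valid tree decomposition of width max|bag| − 1 = 1, and hence tw(G) ≤ 1.

Yes; width 1.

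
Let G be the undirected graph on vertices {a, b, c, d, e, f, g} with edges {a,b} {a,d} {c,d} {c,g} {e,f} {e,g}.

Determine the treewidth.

A width-1 tree decomposition is:
Bags: B1 = {e, f}  B2 = {e, g}  B3 = {c, g}  B4 = {c, d}  B5 = {a, d}  B6 = {a, b}
Tree: B1–B2, B2–B3, B3–B4, B4–B5, B5–B6
Every bag has size at most 2, so the width is 2 − 1 = 1 and tw(G) ≤ 1. Since G has at least one edge (e.g. f–e), it is not an edgeless graph, so tw(G) ≥ 1. The upper and lower bounds meet at 1, so that is the treewidth.

1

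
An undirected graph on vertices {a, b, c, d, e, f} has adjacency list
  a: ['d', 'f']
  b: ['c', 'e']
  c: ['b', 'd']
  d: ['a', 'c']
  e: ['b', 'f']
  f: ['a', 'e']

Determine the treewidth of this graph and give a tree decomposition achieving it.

Each bag holds 3 vertices, so the decomposition has width 2, which upper-bounds the treewidth. The edges d–c–b–e–f–a–d form a cycle, so G is not a tree and its treewidth is at least 2. Therefore the treewidth is 2.

Treewidth 2.
One such decomposition:
Bags: B1 = {b, c, d}  B2 = {b, d, e}  B3 = {d, e, f}  B4 = {a, d, f}
Tree: B1–B2, B2–B3, B3–B4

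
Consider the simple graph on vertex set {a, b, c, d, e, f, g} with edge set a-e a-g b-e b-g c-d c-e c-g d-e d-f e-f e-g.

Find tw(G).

2

A width-2 tree decomposition is:
Bags: B1 = {c, d, e}  B2 = {d, e, f}  B3 = {c, e, g}  B4 = {b, e, g}  B5 = {a, e, g}
Tree: B1–B2, B1–B3, B3–B4, B3–B5
The largest bag has 3 vertices, giving width 2; this decomposition certifies tw(G) ≤ 2. On the other hand G contains the 3-clique {c, d, e}. A clique must lie in a single bag of any decomposition, so no decomposition can have width below 2. The upper and lower bounds meet at 2, so that is the treewidth.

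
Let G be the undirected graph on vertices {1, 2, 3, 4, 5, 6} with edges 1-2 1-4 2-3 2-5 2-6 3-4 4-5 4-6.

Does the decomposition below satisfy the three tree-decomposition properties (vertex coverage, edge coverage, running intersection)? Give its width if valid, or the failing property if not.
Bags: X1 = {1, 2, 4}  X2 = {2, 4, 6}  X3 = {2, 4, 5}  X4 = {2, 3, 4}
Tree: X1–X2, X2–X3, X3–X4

Yes; width 2.

Every vertex of G appears in some bag (union = {1, 2, 3, 4, 5, 6}); every edge is covered by a bag; and for each vertex v the set of bags containing v is connected in the bag tree. The decomposition is therefore valid. The largest bag has 3 vertices, so the width is 2.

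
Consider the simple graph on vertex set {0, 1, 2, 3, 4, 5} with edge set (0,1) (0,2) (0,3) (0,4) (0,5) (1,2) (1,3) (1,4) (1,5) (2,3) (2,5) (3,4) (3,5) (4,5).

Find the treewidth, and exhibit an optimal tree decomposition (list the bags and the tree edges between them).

Treewidth 4.
One optimal decomposition is:
Bags: B1 = {0, 1, 2, 3, 5}  B2 = {0, 1, 3, 4, 5}
Tree: B1–B2

Each bag holds 5 vertices, so the decomposition has width 4, which upper-bounds the treewidth. For the lower bound, the 5 vertices {0, 1, 2, 3, 5} are pairwise adjacent, and any tree decomposition puts a clique entirely inside one bag — forcing width ≥ 4. The upper and lower bounds meet at 4, so that is the treewidth.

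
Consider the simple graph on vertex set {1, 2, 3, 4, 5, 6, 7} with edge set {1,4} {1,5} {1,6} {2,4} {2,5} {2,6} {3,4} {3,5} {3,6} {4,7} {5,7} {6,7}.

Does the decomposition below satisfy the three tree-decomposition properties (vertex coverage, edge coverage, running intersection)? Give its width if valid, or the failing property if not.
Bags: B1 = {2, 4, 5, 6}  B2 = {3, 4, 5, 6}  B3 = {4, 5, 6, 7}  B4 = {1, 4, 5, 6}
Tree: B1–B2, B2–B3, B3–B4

Yes; width 3.

Checking the three conditions: (i) the bags cover all of {1, 2, 3, 4, 5, 6, 7}; (ii) for each edge, some bag contains both endpoints; (iii) the bags containing any fixed vertex form a subtree. All hold, so the decomposition is valid with width 4 − 1 = 3.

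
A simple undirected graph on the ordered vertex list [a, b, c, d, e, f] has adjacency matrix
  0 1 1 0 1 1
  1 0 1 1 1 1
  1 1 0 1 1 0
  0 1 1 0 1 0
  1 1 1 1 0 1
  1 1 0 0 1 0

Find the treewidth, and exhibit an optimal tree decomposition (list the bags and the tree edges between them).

Treewidth 3.
Bags: B1 = {b, c, d, e}  B2 = {a, b, c, e}  B3 = {a, b, e, f}
Tree: B1–B2, B2–B3

The largest bag has 4 vertices, giving width 3; this decomposition certifies tw(G) ≤ 3. On the other hand G contains the 4-clique {b, c, d, e}. A clique must lie in a single bag of any decomposition, so no decomposition can have width below 3. Combining the bounds, tw(G) = 3.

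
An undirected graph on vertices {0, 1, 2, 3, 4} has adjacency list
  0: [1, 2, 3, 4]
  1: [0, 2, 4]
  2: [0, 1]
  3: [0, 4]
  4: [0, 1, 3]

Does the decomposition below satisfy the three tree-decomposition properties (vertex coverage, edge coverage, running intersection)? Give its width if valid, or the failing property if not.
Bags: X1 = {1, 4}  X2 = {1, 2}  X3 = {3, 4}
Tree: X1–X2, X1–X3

A tree decomposition must satisfy three properties: every vertex lies in some bag; for every edge, both endpoints lie together in some bag; and for every vertex, the bags containing it form a connected subtree. Here vertex 0 appears in no bag, so the decomposition is invalid.

No — vertex 0 appears in no bag.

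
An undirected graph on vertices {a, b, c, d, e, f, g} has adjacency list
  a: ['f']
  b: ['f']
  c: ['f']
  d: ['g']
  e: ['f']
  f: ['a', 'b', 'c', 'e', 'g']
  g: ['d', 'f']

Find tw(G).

A width-1 tree decomposition is:
Bags: B1 = {d, g}  B2 = {f, g}  B3 = {e, f}  B4 = {a, f}  B5 = {b, f}  B6 = {c, f}
Tree: B1–B2, B2–B3, B3–B4, B3–B5, B2–B6
Each bag holds 2 vertices, so the decomposition has width 1, which upper-bounds the treewidth. Any graph with an edge has treewidth ≥ 1, and G has the edge d–g. Hence tw(G) = 1 exactly.

1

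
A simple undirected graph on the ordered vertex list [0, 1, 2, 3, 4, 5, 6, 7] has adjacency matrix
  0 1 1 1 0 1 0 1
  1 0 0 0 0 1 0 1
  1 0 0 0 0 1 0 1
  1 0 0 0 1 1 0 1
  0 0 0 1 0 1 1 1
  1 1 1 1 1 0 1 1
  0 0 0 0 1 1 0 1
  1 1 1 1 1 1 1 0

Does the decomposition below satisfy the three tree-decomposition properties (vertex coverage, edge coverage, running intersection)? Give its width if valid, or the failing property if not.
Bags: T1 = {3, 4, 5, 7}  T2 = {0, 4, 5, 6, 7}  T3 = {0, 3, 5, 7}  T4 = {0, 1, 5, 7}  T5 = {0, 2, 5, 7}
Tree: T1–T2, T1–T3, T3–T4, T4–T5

No — bags containing vertex 0 are not connected in the tree.

A tree decomposition must satisfy three properties: every vertex lies in some bag; for every edge, both endpoints lie together in some bag; and for every vertex, the bags containing it form a connected subtree. Here bags containing vertex 0 are not connected in the tree, so the decomposition is invalid.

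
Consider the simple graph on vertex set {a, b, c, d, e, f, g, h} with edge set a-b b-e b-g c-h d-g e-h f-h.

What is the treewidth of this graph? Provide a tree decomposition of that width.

The largest bag has 2 vertices, giving width 1; this decomposition certifies tw(G) ≤ 1. G has an edge, so its treewidth is at least 1. Hence tw(G) = 1 exactly.

Treewidth 1.
One optimal decomposition is:
Bags: B1 = {b, g}  B2 = {b, e}  B3 = {e, h}  B4 = {a, b}  B5 = {f, h}  B6 = {d, g}  B7 = {c, h}
Tree: B1–B2, B2–B3, B2–B4, B3–B5, B1–B6, B3–B7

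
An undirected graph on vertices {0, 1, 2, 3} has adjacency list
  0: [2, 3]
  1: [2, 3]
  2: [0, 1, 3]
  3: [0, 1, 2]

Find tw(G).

A width-2 tree decomposition is:
Bags: B1 = {0, 2, 3}  B2 = {1, 2, 3}
Tree: B1–B2
Each bag holds 3 vertices, so the decomposition has width 2, which upper-bounds the treewidth. For the lower bound, the 3 vertices {0, 2, 3} are pairwise adjacent, and any tree decomposition puts a clique entirely inside one bag — forcing width ≥ 2. Hence tw(G) = 2 exactly.

2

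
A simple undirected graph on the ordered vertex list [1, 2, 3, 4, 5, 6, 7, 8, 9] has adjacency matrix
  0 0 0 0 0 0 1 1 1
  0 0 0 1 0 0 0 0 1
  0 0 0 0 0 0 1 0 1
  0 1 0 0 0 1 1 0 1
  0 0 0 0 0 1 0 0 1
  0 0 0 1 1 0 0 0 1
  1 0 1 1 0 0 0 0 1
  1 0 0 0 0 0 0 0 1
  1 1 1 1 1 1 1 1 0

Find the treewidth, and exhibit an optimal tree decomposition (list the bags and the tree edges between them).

Treewidth 2.
One such decomposition:
Bags: B1 = {4, 7, 9}  B2 = {3, 7, 9}  B3 = {4, 6, 9}  B4 = {5, 6, 9}  B5 = {1, 7, 9}  B6 = {2, 4, 9}  B7 = {1, 8, 9}
Tree: B1–B2, B1–B3, B3–B4, B2–B5, B3–B6, B5–B7

Every bag has size at most 3, so the width is 3 − 1 = 2 and tw(G) ≤ 2. For the lower bound, the 3 vertices {1, 8, 9} are pairwise adjacent, and any tree decomposition puts a clique entirely inside one bag — forcing width ≥ 2. The upper and lower bounds meet at 2, so that is the treewidth.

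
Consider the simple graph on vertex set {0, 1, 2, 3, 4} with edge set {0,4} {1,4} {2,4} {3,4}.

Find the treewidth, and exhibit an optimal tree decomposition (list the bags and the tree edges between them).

Each bag holds 2 vertices, so the decomposition has width 1, which upper-bounds the treewidth. Any graph with an edge has treewidth ≥ 1, and G has the edge 3–4. The upper and lower bounds meet at 1, so that is the treewidth.

Treewidth 1.
One such decomposition:
Bags: B1 = {3, 4}  B2 = {1, 4}  B3 = {2, 4}  B4 = {0, 4}
Tree: B1–B2, B2–B3, B2–B4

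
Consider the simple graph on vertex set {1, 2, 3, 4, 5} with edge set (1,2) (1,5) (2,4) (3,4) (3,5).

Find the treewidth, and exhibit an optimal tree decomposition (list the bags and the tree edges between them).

Treewidth 2.
Bags: B1 = {3, 4, 5}  B2 = {2, 4, 5}  B3 = {1, 2, 5}
Tree: B1–B2, B2–B3

Each bag holds 3 vertices, so the decomposition has width 2, which upper-bounds the treewidth. Since 5–3–4–2–1–5 is a cycle in G, G is not acyclic. Forests are exactly the graphs of treewidth ≤ 1, so tw(G) ≥ 2. Combining the bounds, tw(G) = 2.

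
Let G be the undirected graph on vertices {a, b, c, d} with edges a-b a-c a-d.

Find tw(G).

1

A width-1 tree decomposition is:
Bags: B1 = {a, d}  B2 = {a, c}  B3 = {a, b}
Tree: B1–B2, B1–B3
The largest bag has 2 vertices, giving width 1; this decomposition certifies tw(G) ≤ 1. Since G has at least one edge (e.g. a–d), it is not an edgeless graph, so tw(G) ≥ 1. Hence tw(G) = 1 exactly.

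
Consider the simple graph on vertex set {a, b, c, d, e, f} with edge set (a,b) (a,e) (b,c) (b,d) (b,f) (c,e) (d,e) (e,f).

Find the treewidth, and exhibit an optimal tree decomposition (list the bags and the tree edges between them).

The largest bag has 3 vertices, giving width 2; this decomposition certifies tw(G) ≤ 2. For the lower bound, G contains the cycle b–c–e–a–b, so G is not a forest; only forests have treewidth ≤ 1, hence tw(G) ≥ 2. The upper and lower bounds meet at 2, so that is the treewidth.

Treewidth 2.
Bags: B1 = {b, c, e}  B2 = {a, b, e}  B3 = {b, e, f}  B4 = {b, d, e}
Tree: B1–B2, B2–B3, B3–B4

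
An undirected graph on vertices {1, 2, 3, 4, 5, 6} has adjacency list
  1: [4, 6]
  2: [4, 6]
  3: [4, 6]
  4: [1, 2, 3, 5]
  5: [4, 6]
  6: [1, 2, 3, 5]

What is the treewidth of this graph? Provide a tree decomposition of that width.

Treewidth 2.
One such decomposition:
Bags: B1 = {3, 4, 6}  B2 = {2, 4, 6}  B3 = {1, 4, 6}  B4 = {4, 5, 6}
Tree: B1–B2, B2–B3, B3–B4

The largest bag has 3 vertices, giving width 2; this decomposition certifies tw(G) ≤ 2. Since 4–3–6–2–4 is a cycle in G, G is not acyclic. Forests are exactly the graphs of treewidth ≤ 1, so tw(G) ≥ 2. Hence tw(G) = 2 exactly.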